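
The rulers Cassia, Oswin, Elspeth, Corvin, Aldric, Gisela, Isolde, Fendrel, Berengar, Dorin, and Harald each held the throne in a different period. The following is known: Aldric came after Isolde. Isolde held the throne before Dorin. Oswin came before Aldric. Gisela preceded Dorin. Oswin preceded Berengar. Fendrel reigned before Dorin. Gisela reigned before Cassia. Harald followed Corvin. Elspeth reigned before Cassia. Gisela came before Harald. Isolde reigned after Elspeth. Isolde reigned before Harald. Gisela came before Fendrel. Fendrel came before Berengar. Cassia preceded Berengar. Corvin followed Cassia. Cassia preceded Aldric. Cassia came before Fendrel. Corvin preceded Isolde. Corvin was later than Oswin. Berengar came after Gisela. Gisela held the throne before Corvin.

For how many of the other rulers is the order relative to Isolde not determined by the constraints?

Forced before Isolde: Cassia, Corvin, Elspeth, Gisela, and Oswin; forced after Isolde: Aldric, Dorin, and Harald.
That leaves Berengar and Fendrel with no forced order relative to Isolde — 2.

2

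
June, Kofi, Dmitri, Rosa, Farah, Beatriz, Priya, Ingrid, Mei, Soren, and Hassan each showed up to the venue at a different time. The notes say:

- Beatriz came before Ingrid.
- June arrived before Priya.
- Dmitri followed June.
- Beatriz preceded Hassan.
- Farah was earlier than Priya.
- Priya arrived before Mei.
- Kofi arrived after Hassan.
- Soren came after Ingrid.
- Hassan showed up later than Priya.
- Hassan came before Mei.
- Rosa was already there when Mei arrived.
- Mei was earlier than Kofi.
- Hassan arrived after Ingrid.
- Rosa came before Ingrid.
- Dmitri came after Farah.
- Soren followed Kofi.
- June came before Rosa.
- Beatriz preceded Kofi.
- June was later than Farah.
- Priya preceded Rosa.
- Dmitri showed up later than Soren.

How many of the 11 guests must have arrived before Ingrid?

Directly stated before Ingrid: Beatriz and Rosa.
Farah reaches Ingrid via Farah → June → Rosa → Ingrid.
June reaches Ingrid via June → Rosa → Ingrid.
Priya reaches Ingrid via Priya → Rosa → Ingrid.
That's Beatriz, Farah, June, Priya, and Rosa — 5 in all.

5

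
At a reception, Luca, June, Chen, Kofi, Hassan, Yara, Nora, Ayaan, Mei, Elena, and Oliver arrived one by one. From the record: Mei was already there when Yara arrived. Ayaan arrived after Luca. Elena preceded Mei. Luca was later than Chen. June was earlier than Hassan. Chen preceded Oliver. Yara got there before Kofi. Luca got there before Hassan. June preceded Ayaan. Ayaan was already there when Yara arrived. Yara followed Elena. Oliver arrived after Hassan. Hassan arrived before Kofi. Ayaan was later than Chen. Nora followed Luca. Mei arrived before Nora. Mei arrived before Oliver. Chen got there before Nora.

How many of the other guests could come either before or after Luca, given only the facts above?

3

Forced before Luca: Chen; forced after Luca: Ayaan, Hassan, Kofi, Nora, Oliver, and Yara.
That leaves Elena, June, and Mei with no forced order relative to Luca — 3.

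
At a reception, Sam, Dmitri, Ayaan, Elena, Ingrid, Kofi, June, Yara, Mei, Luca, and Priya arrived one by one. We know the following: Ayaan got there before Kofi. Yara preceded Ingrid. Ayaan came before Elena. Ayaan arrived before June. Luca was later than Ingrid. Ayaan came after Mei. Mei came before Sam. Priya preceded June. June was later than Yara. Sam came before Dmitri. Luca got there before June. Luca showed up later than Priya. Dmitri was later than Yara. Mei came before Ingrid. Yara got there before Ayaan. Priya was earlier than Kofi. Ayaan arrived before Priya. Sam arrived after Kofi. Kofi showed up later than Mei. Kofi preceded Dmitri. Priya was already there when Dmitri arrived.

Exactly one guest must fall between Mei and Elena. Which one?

Tracing the constraints gives Mei → Ayaan → Elena, so Ayaan sits after Mei and before Elena.
No other guest is forced both after Mei and before Elena.

Ayaan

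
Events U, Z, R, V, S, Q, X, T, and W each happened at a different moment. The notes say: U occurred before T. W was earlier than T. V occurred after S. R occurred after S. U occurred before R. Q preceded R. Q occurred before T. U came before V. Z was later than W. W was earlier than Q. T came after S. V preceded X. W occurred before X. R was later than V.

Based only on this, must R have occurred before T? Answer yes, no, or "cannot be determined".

No chain of stated constraints runs from R to T, and none runs from T to R either.
So the relative order of R and T is not fixed by the given facts.

cannot be determined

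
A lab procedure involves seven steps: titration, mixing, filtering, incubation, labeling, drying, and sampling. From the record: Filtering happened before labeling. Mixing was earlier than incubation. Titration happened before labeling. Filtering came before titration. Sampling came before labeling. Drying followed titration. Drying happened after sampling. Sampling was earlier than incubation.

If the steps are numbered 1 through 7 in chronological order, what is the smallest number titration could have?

2

Filtering must come before titration — 1 forced predecessor.
Nothing else is forced ahead of titration, so its earliest slot is position 1 + 1 = 2.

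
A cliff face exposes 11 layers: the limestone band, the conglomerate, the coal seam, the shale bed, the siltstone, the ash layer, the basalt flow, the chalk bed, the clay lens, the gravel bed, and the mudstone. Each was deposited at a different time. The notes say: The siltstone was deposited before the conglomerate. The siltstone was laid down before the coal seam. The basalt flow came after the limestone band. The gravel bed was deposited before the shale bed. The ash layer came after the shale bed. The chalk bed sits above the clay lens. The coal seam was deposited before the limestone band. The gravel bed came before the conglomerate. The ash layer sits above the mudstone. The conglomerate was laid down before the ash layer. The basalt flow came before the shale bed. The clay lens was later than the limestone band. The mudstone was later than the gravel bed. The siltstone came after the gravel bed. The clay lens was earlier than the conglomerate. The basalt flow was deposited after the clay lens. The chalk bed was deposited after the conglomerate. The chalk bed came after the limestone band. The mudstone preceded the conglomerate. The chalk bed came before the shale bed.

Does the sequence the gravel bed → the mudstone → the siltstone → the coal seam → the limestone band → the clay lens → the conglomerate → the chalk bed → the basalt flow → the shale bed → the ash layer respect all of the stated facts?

Check each stated constraint against the proposed order — e.g. the mudstone is ahead of the ash layer; the gravel bed is ahead of the shale bed. Every pair is in the required order; nothing is violated.

yes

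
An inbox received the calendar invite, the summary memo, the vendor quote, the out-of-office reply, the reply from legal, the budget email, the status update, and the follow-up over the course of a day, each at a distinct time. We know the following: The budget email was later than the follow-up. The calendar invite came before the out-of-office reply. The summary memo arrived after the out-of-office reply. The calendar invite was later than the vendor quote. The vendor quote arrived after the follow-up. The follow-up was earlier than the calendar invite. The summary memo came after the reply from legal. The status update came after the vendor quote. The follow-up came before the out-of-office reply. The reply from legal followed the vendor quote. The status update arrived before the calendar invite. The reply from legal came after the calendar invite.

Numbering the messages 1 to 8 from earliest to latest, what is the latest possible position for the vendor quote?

3

The vendor quote must come before the calendar invite, the out-of-office reply, the reply from legal, the status update, and the summary memo — 5 messages forced after it.
Everything else can be placed before the vendor quote in some valid order, so the vendor quote can sit as late as position 8 − 5 = 3.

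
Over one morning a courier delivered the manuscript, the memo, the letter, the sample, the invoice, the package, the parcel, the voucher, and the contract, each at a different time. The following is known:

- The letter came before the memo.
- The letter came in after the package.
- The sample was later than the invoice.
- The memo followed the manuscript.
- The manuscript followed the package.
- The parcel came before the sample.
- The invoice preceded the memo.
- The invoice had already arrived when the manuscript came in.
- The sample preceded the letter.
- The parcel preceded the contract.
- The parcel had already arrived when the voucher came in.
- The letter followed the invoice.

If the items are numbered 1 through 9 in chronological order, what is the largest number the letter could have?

8

The letter must come before the memo — 1 item forced after it.
Everything else can be placed before the letter in some valid order, so the letter can sit as late as position 9 − 1 = 8.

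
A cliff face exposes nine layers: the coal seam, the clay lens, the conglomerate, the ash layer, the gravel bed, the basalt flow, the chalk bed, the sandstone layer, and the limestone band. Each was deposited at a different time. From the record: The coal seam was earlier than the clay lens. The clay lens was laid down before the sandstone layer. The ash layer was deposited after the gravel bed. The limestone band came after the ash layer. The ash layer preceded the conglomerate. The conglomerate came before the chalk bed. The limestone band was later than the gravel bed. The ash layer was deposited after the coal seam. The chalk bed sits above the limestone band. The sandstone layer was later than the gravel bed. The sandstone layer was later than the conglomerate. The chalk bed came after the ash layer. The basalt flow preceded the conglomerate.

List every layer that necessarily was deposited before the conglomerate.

Directly stated before the conglomerate: the ash layer and the basalt flow.
The coal seam reaches the conglomerate via the coal seam → the ash layer → the conglomerate.
The gravel bed reaches the conglomerate via the gravel bed → the ash layer → the conglomerate.

the ash layer, the basalt flow, the coal seam, the gravel bed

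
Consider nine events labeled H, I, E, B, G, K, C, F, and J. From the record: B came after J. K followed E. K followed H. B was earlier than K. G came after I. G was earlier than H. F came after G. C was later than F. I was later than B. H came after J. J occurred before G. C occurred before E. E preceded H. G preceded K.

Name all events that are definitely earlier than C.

B, F, G, I, J

Directly stated before C: F.
B reaches C via B → I → G → F → C.
G reaches C via G → F → C.
I reaches C via I → G → F → C.
Likewise J reaches C by chaining the stated constraints.
No chain forces H (or any of the others) ahead of C.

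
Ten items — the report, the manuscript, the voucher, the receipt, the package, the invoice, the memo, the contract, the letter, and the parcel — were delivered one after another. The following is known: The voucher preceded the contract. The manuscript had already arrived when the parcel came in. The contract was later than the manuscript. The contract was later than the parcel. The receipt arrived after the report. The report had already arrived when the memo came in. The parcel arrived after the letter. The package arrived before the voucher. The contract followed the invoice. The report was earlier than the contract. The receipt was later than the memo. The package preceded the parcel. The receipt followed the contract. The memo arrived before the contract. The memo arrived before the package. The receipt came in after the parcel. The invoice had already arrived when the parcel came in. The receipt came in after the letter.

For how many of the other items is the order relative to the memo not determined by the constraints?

Forced before the memo: the report; forced after the memo: the contract, the package, the parcel, the receipt, and the voucher.
That leaves the invoice, the letter, and the manuscript with no forced order relative to the memo — 3.

3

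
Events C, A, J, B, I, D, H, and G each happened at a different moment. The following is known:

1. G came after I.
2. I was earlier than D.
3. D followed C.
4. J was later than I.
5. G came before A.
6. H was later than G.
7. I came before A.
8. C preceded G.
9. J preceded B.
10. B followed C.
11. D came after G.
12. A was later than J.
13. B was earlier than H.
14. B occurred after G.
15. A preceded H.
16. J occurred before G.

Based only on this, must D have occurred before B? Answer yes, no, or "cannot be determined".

cannot be determined

No chain of stated constraints runs from D to B, and none runs from B to D either.
So the relative order of D and B is not fixed by the given facts.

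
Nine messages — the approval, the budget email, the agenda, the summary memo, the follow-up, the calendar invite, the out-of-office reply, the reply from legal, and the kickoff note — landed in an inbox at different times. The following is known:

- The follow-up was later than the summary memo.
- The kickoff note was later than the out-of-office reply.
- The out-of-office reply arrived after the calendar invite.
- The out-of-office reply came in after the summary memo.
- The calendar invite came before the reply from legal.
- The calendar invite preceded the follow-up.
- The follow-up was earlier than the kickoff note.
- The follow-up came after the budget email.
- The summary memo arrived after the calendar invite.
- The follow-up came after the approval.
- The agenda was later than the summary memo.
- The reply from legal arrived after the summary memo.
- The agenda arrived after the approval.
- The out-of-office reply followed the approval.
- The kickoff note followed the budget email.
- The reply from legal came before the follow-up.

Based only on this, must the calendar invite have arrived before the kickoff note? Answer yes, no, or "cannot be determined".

Chain the constraints: the calendar invite → the out-of-office reply → the kickoff note. Each link is directly stated, so the calendar invite comes before the kickoff note.

yes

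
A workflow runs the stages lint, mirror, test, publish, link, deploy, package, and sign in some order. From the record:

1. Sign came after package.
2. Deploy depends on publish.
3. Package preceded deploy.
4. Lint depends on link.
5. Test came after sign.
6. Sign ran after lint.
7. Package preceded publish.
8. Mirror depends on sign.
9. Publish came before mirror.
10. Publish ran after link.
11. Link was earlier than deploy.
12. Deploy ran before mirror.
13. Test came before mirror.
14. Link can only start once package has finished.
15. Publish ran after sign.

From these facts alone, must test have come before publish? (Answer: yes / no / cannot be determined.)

cannot be determined

No chain of stated constraints runs from test to publish, and none runs from publish to test either.
So the relative order of test and publish is not fixed by the given facts.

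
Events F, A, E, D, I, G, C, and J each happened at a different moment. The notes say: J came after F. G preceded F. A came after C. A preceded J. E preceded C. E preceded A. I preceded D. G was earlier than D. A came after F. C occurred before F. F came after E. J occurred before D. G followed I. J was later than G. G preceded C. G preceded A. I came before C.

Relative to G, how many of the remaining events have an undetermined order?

1

Forced before G: I; forced after G: A, C, D, F, and J.
That leaves E with no forced order relative to G — 1.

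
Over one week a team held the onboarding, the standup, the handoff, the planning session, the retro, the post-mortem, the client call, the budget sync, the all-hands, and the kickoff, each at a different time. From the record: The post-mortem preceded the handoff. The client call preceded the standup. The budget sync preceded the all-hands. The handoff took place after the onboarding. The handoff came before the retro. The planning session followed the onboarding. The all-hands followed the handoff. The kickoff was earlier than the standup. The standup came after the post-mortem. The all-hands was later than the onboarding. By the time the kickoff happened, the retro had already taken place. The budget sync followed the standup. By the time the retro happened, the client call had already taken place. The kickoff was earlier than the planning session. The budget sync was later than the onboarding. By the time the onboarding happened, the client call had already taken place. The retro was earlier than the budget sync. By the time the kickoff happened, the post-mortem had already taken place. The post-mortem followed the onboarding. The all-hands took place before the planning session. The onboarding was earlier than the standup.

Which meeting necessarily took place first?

The client call has a chain of constraints placing it before every other meeting, so the client call must be first.

the client call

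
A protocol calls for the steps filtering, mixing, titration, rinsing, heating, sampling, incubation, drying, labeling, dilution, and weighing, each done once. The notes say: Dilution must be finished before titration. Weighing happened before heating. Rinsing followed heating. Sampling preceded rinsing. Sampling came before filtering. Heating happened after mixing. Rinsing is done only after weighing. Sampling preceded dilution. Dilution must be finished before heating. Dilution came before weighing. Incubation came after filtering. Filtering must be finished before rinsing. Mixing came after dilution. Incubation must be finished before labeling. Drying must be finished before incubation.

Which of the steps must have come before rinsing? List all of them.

dilution, filtering, heating, mixing, sampling, weighing

Directly stated before rinsing: filtering, heating, sampling, and weighing.
Dilution reaches rinsing via dilution → heating → rinsing.
Mixing reaches rinsing via mixing → heating → rinsing.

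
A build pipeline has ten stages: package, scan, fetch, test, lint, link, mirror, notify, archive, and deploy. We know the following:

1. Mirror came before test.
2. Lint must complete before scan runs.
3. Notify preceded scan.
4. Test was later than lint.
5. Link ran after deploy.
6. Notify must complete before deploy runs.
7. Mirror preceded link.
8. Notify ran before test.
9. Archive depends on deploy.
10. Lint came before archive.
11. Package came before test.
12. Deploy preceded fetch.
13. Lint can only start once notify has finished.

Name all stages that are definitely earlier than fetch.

deploy, notify

Directly stated before fetch: deploy.
Notify reaches fetch via notify → deploy → fetch.
No chain forces archive (or any of the others) ahead of fetch.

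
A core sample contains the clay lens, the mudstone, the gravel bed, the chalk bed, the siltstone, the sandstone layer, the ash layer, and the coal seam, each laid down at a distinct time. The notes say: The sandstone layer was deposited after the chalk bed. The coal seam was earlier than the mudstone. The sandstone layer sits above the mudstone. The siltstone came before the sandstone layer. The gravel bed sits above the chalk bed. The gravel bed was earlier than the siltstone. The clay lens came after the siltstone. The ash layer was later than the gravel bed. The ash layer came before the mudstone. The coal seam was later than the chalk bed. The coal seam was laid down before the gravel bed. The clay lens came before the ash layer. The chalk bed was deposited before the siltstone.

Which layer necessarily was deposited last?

the sandstone layer

Every other layer has a chain of constraints placing it before the sandstone layer, so the sandstone layer is last.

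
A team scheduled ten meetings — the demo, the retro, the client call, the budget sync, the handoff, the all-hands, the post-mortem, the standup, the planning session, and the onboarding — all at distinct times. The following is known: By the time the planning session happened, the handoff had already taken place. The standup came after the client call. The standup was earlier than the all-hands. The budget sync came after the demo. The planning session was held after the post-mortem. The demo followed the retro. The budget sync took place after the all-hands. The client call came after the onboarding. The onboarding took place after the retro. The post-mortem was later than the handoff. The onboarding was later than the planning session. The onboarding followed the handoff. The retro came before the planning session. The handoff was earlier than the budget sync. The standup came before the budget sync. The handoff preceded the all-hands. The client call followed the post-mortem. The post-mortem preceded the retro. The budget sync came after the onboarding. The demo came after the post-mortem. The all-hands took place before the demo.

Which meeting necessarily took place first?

The handoff has a chain of constraints placing it before every other meeting, so the handoff must be first.

the handoff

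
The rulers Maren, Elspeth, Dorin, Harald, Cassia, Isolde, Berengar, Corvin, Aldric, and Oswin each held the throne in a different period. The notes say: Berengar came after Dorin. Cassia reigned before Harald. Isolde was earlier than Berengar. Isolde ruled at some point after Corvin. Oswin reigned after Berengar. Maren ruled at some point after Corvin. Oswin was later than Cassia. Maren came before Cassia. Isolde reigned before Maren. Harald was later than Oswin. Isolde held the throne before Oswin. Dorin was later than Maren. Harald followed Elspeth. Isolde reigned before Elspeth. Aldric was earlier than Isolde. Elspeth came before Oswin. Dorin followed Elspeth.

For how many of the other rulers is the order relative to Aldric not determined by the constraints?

Forced after Aldric: Berengar, Cassia, Dorin, Elspeth, Harald, Isolde, Maren, and Oswin.
That leaves Corvin with no forced order relative to Aldric — 1.

1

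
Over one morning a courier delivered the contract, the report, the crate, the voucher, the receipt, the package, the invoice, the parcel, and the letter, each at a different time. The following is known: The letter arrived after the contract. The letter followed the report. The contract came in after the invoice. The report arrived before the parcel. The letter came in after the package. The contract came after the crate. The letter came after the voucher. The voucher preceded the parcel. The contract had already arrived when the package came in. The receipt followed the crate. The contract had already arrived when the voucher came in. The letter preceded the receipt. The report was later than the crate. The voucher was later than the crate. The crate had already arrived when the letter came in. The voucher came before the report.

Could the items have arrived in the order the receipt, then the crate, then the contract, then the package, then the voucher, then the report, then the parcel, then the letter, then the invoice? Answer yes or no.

The constraints require the letter before the receipt, but in the proposed sequence the receipt appears ahead of the letter. That one violation is enough.

no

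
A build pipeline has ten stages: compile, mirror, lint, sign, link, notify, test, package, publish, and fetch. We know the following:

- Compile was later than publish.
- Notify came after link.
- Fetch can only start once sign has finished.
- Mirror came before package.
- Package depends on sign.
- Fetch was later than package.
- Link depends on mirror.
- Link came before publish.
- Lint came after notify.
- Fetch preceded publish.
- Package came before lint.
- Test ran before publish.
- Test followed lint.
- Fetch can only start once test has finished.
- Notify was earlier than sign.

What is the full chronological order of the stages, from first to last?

The constraints fix every adjacent pair, so only one ordering works:
mirror → link → notify → sign → package → lint → test → fetch → publish → compile.

mirror, link, notify, sign, package, lint, test, fetch, publish, compile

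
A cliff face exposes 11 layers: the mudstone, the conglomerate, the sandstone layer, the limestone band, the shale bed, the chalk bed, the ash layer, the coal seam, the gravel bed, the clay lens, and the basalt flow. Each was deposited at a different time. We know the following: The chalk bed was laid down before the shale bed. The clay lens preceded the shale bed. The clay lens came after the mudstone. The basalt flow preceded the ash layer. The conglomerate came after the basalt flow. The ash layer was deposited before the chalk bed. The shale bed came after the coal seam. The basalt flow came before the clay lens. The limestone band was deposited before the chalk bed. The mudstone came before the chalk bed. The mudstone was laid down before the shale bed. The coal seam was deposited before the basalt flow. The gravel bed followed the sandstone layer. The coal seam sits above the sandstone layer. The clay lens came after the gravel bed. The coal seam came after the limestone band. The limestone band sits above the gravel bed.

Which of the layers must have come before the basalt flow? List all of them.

the coal seam, the gravel bed, the limestone band, the sandstone layer

Directly stated before the basalt flow: the coal seam.
The gravel bed reaches the basalt flow via the gravel bed → the limestone band → the coal seam → the basalt flow.
The limestone band reaches the basalt flow via the limestone band → the coal seam → the basalt flow.
The sandstone layer reaches the basalt flow via the sandstone layer → the coal seam → the basalt flow.
No chain forces the conglomerate (or any of the others) ahead of the basalt flow.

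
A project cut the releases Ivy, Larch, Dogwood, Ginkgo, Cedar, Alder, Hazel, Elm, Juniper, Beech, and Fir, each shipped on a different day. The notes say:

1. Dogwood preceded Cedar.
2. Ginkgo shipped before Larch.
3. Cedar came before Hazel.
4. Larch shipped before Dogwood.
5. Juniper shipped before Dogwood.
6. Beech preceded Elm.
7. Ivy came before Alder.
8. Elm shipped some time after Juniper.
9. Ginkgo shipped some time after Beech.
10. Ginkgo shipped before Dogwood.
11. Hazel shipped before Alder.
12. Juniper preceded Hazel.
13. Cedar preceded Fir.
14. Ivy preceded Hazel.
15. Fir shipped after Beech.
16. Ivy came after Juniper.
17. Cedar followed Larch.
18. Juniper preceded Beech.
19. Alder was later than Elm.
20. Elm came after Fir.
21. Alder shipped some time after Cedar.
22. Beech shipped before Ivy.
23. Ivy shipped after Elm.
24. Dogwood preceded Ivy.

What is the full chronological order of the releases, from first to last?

The constraints fix every adjacent pair, so only one ordering works:
Juniper → Beech → Ginkgo → Larch → Dogwood → Cedar → Fir → Elm → Ivy → Hazel → Alder.

Juniper, Beech, Ginkgo, Larch, Dogwood, Cedar, Fir, Elm, Ivy, Hazel, Alder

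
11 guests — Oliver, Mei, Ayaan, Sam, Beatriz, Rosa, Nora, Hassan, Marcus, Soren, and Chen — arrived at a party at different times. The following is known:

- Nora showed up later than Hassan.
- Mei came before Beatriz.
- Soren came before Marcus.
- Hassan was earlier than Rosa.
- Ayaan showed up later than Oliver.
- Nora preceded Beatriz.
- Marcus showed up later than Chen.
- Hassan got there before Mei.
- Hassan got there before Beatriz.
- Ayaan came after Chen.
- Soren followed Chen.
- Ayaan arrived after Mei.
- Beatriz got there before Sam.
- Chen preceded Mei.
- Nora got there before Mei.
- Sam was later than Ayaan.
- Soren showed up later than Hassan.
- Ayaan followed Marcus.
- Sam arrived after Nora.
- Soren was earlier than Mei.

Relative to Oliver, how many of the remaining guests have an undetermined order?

8

Forced after Oliver: Ayaan and Sam.
That leaves Beatriz, Chen, Hassan, Marcus, Mei, Nora, Rosa, and Soren with no forced order relative to Oliver — 8.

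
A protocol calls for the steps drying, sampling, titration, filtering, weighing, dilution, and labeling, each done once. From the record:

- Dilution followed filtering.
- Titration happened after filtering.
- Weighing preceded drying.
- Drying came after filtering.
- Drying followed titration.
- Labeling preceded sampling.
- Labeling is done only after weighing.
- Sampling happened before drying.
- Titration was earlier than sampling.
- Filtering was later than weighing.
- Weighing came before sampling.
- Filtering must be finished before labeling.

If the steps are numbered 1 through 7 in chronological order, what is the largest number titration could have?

5

Titration must come before drying and sampling — 2 steps forced after it.
Everything else can be placed before titration in some valid order, so titration can sit as late as position 7 − 2 = 5.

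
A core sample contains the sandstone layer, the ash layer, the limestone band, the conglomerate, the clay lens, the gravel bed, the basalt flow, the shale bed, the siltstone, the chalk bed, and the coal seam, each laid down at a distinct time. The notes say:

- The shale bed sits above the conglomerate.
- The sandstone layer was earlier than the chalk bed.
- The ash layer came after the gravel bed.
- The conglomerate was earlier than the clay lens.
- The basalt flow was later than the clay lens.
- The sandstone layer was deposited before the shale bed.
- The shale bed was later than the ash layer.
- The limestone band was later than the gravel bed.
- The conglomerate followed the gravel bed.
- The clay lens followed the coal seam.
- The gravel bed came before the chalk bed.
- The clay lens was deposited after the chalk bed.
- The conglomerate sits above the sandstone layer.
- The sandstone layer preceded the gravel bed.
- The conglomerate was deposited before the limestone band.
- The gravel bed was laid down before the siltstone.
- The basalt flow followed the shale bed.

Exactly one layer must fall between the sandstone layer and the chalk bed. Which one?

the gravel bed

Tracing the constraints gives the sandstone layer → the gravel bed → the chalk bed, so the gravel bed sits after the sandstone layer and before the chalk bed.
No other layer is forced both after the sandstone layer and before the chalk bed.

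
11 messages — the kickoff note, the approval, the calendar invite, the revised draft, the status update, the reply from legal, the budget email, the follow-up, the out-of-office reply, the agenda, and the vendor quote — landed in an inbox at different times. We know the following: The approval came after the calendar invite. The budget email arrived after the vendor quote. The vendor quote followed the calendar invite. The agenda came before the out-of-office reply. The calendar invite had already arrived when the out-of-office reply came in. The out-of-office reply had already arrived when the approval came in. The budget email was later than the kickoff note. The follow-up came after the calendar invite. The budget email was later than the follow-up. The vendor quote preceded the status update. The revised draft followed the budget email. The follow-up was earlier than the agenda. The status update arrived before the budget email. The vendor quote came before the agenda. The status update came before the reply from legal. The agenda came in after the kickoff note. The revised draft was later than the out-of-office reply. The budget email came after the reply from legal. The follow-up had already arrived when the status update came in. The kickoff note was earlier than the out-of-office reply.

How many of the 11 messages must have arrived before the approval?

6

Directly stated before the approval: the calendar invite and the out-of-office reply.
The agenda reaches the approval via the agenda → the out-of-office reply → the approval.
The follow-up reaches the approval via the follow-up → the agenda → the out-of-office reply → the approval.
The kickoff note reaches the approval via the kickoff note → the out-of-office reply → the approval.
Likewise the vendor quote reaches the approval by chaining the stated constraints.
That's the agenda, the calendar invite, the follow-up, the kickoff note, the out-of-office reply, and the vendor quote — 6 in all.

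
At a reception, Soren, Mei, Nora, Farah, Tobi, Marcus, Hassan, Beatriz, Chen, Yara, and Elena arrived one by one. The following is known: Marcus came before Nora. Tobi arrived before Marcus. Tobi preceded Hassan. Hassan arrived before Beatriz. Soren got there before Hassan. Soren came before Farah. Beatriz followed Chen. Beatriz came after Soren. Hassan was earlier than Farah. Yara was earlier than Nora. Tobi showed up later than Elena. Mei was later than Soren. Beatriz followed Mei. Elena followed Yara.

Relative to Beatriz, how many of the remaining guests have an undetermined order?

3

Forced before Beatriz: Chen, Elena, Hassan, Mei, Soren, Tobi, and Yara.
That leaves Farah, Marcus, and Nora with no forced order relative to Beatriz — 3.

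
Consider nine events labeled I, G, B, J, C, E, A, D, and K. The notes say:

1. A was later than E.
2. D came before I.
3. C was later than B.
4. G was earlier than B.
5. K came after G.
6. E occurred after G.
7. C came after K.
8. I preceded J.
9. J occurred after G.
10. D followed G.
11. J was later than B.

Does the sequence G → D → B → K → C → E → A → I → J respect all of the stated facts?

yes

Check each stated constraint against the proposed order — e.g. D is ahead of I; G is ahead of J. Every pair is in the required order; nothing is violated.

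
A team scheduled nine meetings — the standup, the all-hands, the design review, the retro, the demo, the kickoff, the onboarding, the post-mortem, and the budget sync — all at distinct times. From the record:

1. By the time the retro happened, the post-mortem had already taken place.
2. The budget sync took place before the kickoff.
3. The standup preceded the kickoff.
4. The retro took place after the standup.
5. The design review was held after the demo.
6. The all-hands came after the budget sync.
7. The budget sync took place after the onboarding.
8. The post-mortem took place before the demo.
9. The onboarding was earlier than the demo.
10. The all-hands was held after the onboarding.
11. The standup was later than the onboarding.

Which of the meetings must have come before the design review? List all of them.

the demo, the onboarding, the post-mortem

Directly stated before the design review: the demo.
The onboarding reaches the design review via the onboarding → the demo → the design review.
The post-mortem reaches the design review via the post-mortem → the demo → the design review.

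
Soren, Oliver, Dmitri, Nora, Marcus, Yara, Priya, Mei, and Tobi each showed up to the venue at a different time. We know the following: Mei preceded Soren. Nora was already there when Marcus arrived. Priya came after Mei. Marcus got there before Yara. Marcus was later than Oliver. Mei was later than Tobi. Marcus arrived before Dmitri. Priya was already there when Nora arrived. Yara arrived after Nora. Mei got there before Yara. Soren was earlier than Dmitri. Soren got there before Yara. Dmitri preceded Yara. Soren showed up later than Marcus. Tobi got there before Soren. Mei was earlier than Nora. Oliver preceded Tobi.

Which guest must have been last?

Yara

Every other guest has a chain of constraints placing them before Yara, so Yara is last.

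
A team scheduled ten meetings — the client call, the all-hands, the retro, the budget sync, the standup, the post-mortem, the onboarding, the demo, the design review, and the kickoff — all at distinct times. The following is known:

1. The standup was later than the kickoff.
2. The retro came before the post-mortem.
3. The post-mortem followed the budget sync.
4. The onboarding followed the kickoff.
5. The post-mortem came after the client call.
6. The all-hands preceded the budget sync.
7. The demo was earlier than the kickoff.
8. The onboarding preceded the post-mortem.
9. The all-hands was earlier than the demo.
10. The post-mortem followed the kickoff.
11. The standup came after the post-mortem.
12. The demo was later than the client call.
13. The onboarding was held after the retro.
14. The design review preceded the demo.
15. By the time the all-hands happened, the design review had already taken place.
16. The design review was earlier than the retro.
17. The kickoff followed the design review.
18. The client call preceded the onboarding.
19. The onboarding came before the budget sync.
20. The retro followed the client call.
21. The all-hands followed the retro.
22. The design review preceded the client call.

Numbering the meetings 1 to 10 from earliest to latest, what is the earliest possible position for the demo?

The all-hands, the client call, the design review, and the retro must all come before the demo — 4 forced predecessors.
Nothing else is forced ahead of the demo, so its earliest slot is position 4 + 1 = 5.

5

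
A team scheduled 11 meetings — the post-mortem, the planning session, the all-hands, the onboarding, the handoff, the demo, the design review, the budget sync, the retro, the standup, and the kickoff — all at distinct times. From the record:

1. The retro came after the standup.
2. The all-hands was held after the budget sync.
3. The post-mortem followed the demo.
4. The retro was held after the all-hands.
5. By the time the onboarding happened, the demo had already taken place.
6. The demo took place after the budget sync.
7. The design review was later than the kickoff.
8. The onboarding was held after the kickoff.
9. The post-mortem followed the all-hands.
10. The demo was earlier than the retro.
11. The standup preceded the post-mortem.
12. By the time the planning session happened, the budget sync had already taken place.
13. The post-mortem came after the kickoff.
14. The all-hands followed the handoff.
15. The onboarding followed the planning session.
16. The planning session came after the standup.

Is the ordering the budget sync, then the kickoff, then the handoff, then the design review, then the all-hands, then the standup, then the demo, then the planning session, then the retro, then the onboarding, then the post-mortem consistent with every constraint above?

Check each stated constraint against the proposed order — e.g. the kickoff is ahead of the onboarding; the kickoff is ahead of the post-mortem. Every pair is in the required order; nothing is violated.

yes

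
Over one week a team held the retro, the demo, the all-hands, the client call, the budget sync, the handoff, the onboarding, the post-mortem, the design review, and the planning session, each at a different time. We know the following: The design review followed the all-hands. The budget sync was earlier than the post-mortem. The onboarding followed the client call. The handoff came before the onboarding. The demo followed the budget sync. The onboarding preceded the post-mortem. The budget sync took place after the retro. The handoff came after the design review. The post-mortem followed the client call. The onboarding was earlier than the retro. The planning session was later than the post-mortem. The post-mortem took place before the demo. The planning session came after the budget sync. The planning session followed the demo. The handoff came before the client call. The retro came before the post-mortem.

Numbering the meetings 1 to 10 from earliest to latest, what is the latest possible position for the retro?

6

The retro must come before the budget sync, the demo, the planning session, and the post-mortem — 4 meetings forced after it.
Everything else can be placed before the retro in some valid order, so the retro can sit as late as position 10 − 4 = 6.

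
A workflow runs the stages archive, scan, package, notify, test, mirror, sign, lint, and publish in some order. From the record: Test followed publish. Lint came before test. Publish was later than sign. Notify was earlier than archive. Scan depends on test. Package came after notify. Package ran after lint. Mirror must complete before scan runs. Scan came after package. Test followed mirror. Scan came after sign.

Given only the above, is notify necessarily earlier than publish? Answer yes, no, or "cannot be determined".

cannot be determined

No chain of stated constraints runs from notify to publish, and none runs from publish to notify either.
So the relative order of notify and publish is not fixed by the given facts.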